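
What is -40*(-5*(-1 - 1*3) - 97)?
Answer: 3080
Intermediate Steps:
-40*(-5*(-1 - 1*3) - 97) = -40*(-5*(-1 - 3) - 97) = -40*(-5*(-4) - 97) = -40*(20 - 97) = -40*(-77) = 3080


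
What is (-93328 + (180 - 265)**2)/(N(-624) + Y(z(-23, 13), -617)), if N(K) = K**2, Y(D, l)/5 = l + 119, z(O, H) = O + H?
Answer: -28701/128962 ≈ -0.22255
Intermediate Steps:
z(O, H) = H + O
Y(D, l) = 595 + 5*l (Y(D, l) = 5*(l + 119) = 5*(119 + l) = 595 + 5*l)
(-93328 + (180 - 265)**2)/(N(-624) + Y(z(-23, 13), -617)) = (-93328 + (180 - 265)**2)/((-624)**2 + (595 + 5*(-617))) = (-93328 + (-85)**2)/(389376 + (595 - 3085)) = (-93328 + 7225)/(389376 - 2490) = -86103/386886 = -86103*1/386886 = -28701/128962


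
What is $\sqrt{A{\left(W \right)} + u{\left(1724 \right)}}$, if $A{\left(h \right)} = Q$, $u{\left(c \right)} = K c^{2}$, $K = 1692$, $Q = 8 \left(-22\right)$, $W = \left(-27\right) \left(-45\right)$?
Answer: $4 \sqrt{314307601} \approx 70915.0$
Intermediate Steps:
$W = 1215$
$Q = -176$
$u{\left(c \right)} = 1692 c^{2}$
$A{\left(h \right)} = -176$
$\sqrt{A{\left(W \right)} + u{\left(1724 \right)}} = \sqrt{-176 + 1692 \cdot 1724^{2}} = \sqrt{-176 + 1692 \cdot 2972176} = \sqrt{-176 + 5028921792} = \sqrt{5028921616} = 4 \sqrt{314307601}$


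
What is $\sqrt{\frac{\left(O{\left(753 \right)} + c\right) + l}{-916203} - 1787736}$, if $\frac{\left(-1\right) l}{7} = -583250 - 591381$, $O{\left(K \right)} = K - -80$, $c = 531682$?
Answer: $\frac{2 i \sqrt{375170891012308005}}{916203} \approx 1337.1 i$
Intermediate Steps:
$O{\left(K \right)} = 80 + K$ ($O{\left(K \right)} = K + 80 = 80 + K$)
$l = 8222417$ ($l = - 7 \left(-583250 - 591381\right) = \left(-7\right) \left(-1174631\right) = 8222417$)
$\sqrt{\frac{\left(O{\left(753 \right)} + c\right) + l}{-916203} - 1787736} = \sqrt{\frac{\left(\left(80 + 753\right) + 531682\right) + 8222417}{-916203} - 1787736} = \sqrt{\left(\left(833 + 531682\right) + 8222417\right) \left(- \frac{1}{916203}\right) - 1787736} = \sqrt{\left(532515 + 8222417\right) \left(- \frac{1}{916203}\right) - 1787736} = \sqrt{8754932 \left(- \frac{1}{916203}\right) - 1787736} = \sqrt{- \frac{8754932}{916203} - 1787736} = \sqrt{- \frac{1637937841340}{916203}} = \frac{2 i \sqrt{375170891012308005}}{916203}$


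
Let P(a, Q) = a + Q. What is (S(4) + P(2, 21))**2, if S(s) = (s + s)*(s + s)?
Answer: 7569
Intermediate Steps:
P(a, Q) = Q + a
S(s) = 4*s**2 (S(s) = (2*s)*(2*s) = 4*s**2)
(S(4) + P(2, 21))**2 = (4*4**2 + (21 + 2))**2 = (4*16 + 23)**2 = (64 + 23)**2 = 87**2 = 7569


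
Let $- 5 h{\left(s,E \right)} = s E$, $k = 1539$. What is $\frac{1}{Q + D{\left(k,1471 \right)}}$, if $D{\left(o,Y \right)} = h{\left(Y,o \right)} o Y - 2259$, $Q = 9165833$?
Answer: $- \frac{5}{5125057031291} \approx -9.756 \cdot 10^{-13}$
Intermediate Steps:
$h{\left(s,E \right)} = - \frac{E s}{5}$ ($h{\left(s,E \right)} = - \frac{s E}{5} = - \frac{E s}{5}$)
$D{\left(o,Y \right)} = -2259 - \frac{Y^{2} o^{2}}{5}$ ($D{\left(o,Y \right)} = - \frac{o Y}{5} o Y - 2259 = - \frac{Y o}{5} o Y - 2259 = - \frac{Y o^{2}}{5} Y - 2259 = - \frac{Y^{2} o^{2}}{5} - 2259 = -2259 - \frac{Y^{2} o^{2}}{5}$)
$\frac{1}{Q + D{\left(k,1471 \right)}} = \frac{1}{9165833 - \left(2259 + \frac{1471^{2} \cdot 1539^{2}}{5}\right)} = \frac{1}{9165833 - \left(2259 + \frac{2163841}{5} \cdot 2368521\right)} = \frac{1}{9165833 - \frac{5125102860456}{5}} = \frac{1}{- \frac{5125057031291}{5}} = - \frac{5}{5125057031291}$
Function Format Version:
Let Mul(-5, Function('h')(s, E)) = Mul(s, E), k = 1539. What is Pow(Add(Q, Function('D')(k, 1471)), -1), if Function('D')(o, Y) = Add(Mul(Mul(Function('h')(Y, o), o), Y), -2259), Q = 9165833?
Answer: Rational(-5, 5125057031291) ≈ -9.7560e-13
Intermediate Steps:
Function('h')(s, E) = Mul(Rational(-1, 5), E, s) (Function('h')(s, E) = Mul(Rational(-1, 5), Mul(s, E)) = Mul(Rational(-1, 5), Mul(E, s)) = Mul(Rational(-1, 5), E, s))
Function('D')(o, Y) = Add(-2259, Mul(Rational(-1, 5), Pow(Y, 2), Pow(o, 2))) (Function('D')(o, Y) = Add(Mul(Mul(Mul(Rational(-1, 5), o, Y), o), Y), -2259) = Add(Mul(Mul(Mul(Rational(-1, 5), Y, o), o), Y), -2259) = Add(Mul(Mul(Rational(-1, 5), Y, Pow(o, 2)), Y), -2259) = Add(Mul(Rational(-1, 5), Pow(Y, 2), Pow(o, 2)), -2259) = Add(-2259, Mul(Rational(-1, 5), Pow(Y, 2), Pow(o, 2))))
Pow(Add(Q, Function('D')(k, 1471)), -1) = Pow(Add(9165833, Add(-2259, Mul(Rational(-1, 5), Pow(1471, 2), Pow(1539, 2)))), -1) = Pow(Add(9165833, Add(-2259, Mul(Rational(-1, 5), 2163841, 2368521))), -1) = Pow(Add(9165833, Add(-2259, Rational(-5125102849161, 5))), -1) = Pow(Add(9165833, Rational(-5125102860456, 5)), -1) = Pow(Rational(-5125057031291, 5), -1) = Rational(-5, 5125057031291)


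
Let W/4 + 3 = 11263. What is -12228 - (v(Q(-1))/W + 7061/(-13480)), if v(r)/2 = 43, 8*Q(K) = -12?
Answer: -23199316467/1897310 ≈ -12227.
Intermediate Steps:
W = 45040 (W = -12 + 4*11263 = -12 + 45052 = 45040)
Q(K) = -3/2 (Q(K) = (⅛)*(-12) = -3/2)
v(r) = 86 (v(r) = 2*43 = 86)
-12228 - (v(Q(-1))/W + 7061/(-13480)) = -12228 - (86/45040 + 7061/(-13480)) = -12228 - (86*(1/45040) + 7061*(-1/13480)) = -12228 - (43/22520 - 7061/13480) = -12228 - 1*(-990213/1897310) = -12228 + 990213/1897310 = -23199316467/1897310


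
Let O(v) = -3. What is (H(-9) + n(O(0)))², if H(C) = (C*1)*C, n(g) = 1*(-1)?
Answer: 6400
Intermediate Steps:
n(g) = -1
H(C) = C² (H(C) = C*C = C²)
(H(-9) + n(O(0)))² = ((-9)² - 1)² = (81 - 1)² = 80² = 6400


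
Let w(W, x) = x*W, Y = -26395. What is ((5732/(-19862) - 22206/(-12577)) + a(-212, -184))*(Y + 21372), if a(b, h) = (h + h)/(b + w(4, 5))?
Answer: -25549668062627/1498826244 ≈ -17046.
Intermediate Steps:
w(W, x) = W*x
a(b, h) = 2*h/(20 + b) (a(b, h) = (h + h)/(b + 4*5) = (2*h)/(b + 20) = (2*h)/(20 + b) = 2*h/(20 + b))
((5732/(-19862) - 22206/(-12577)) + a(-212, -184))*(Y + 21372) = ((5732/(-19862) - 22206/(-12577)) + 2*(-184)/(20 - 212))*(-26395 + 21372) = ((5732*(-1/19862) - 22206*(-1/12577)) + 2*(-184)/(-192))*(-5023) = ((-2866/9931 + 22206/12577) + 2*(-184)*(-1/192))*(-5023) = (184482104/124902187 + 23/12)*(-5023) = (5086535549/1498826244)*(-5023) = -25549668062627/1498826244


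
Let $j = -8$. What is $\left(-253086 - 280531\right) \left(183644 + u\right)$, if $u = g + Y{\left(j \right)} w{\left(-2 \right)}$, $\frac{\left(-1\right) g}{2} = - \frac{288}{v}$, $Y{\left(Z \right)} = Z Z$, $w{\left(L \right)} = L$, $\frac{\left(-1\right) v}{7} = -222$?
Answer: $- \frac{3623315840940}{37} \approx -9.7927 \cdot 10^{10}$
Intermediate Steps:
$v = 1554$ ($v = \left(-7\right) \left(-222\right) = 1554$)
$Y{\left(Z \right)} = Z^{2}$
$g = \frac{96}{259}$ ($g = - 2 \left(- \frac{288}{1554}\right) = - 2 \left(\left(-288\right) \frac{1}{1554}\right) = \left(-2\right) \left(- \frac{48}{259}\right) = \frac{96}{259} \approx 0.37066$)
$u = - \frac{33056}{259}$ ($u = \frac{96}{259} + \left(-8\right)^{2} \left(-2\right) = \frac{96}{259} + 64 \left(-2\right) = \frac{96}{259} - 128 = - \frac{33056}{259} \approx -127.63$)
$\left(-253086 - 280531\right) \left(183644 + u\right) = \left(-253086 - 280531\right) \left(183644 - \frac{33056}{259}\right) = \left(-533617\right) \frac{47530740}{259} = - \frac{3623315840940}{37}$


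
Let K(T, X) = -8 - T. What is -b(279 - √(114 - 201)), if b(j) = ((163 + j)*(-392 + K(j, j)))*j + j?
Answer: 83610843 - 612789*I*√87 ≈ 8.3611e+7 - 5.7157e+6*I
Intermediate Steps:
b(j) = j + j*(-400 - j)*(163 + j) (b(j) = ((163 + j)*(-392 + (-8 - j)))*j + j = ((163 + j)*(-400 - j))*j + j = ((-400 - j)*(163 + j))*j + j = j*(-400 - j)*(163 + j) + j = j + j*(-400 - j)*(163 + j))
-b(279 - √(114 - 201)) = -(279 - √(114 - 201))*(-65199 - (279 - √(114 - 201))² - 563*(279 - √(114 - 201))) = -(279 - √(-87))*(-65199 - (279 - √(-87))² - 563*(279 - √(-87))) = -(279 - I*√87)*(-65199 - (279 - I*√87)² - 563*(279 - I*√87)) = -(279 - I*√87)*(-65199 - (279 - I*√87)² + (-157077 + 563*I*√87)) = -(279 - I*√87)*(-222276 - (279 - I*√87)² + 563*I*√87)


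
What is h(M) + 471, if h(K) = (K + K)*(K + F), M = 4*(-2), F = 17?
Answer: 327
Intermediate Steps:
M = -8
h(K) = 2*K*(17 + K) (h(K) = (K + K)*(K + 17) = (2*K)*(17 + K) = 2*K*(17 + K))
h(M) + 471 = 2*(-8)*(17 - 8) + 471 = 2*(-8)*9 + 471 = -144 + 471 = 327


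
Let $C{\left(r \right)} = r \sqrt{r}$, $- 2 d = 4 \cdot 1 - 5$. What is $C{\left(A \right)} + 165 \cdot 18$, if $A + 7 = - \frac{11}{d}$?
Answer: $2970 - 29 i \sqrt{29} \approx 2970.0 - 156.17 i$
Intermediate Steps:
$d = \frac{1}{2}$ ($d = - \frac{4 \cdot 1 - 5}{2} = - \frac{4 - 5}{2} = \left(- \frac{1}{2}\right) \left(-1\right) = \frac{1}{2} \approx 0.5$)
$A = -29$ ($A = -7 - 11 \frac{1}{\frac{1}{2}} = -7 - 22 = -29$)
$C{\left(r \right)} = r^{\frac{3}{2}}$
$C{\left(A \right)} + 165 \cdot 18 = \left(-29\right)^{\frac{3}{2}} + 165 \cdot 18 = - 29 i \sqrt{29} + 2970 = 2970 - 29 i \sqrt{29}$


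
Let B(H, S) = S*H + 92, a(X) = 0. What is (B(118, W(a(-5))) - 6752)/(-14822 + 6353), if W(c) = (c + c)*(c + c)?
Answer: 740/941 ≈ 0.78640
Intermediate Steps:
W(c) = 4*c² (W(c) = (2*c)*(2*c) = 4*c²)
B(H, S) = 92 + H*S (B(H, S) = H*S + 92 = 92 + H*S)
(B(118, W(a(-5))) - 6752)/(-14822 + 6353) = ((92 + 118*(4*0²)) - 6752)/(-14822 + 6353) = ((92 + 118*(4*0)) - 6752)/(-8469) = ((92 + 118*0) - 6752)*(-1/8469) = ((92 + 0) - 6752)*(-1/8469) = (92 - 6752)*(-1/8469) = -6660*(-1/8469) = 740/941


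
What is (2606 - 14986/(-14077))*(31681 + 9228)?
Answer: 1501345900032/14077 ≈ 1.0665e+8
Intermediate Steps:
(2606 - 14986/(-14077))*(31681 + 9228) = (2606 - 14986*(-1/14077))*40909 = (2606 + 14986/14077)*40909 = (36699648/14077)*40909 = 1501345900032/14077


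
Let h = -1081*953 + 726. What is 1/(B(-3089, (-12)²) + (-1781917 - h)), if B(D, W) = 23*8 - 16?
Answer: -1/752282 ≈ -1.3293e-6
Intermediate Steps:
h = -1029467 (h = -1030193 + 726 = -1029467)
B(D, W) = 168 (B(D, W) = 184 - 16 = 168)
1/(B(-3089, (-12)²) + (-1781917 - h)) = 1/(168 + (-1781917 - 1*(-1029467))) = 1/(168 + (-1781917 + 1029467)) = 1/(168 - 752450) = 1/(-752282) = -1/752282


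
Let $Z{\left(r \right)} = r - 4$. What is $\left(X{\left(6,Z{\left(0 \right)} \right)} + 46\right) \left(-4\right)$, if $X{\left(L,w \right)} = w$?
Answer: $-168$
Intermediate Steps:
$Z{\left(r \right)} = -4 + r$ ($Z{\left(r \right)} = r - 4 = -4 + r$)
$\left(X{\left(6,Z{\left(0 \right)} \right)} + 46\right) \left(-4\right) = \left(\left(-4 + 0\right) + 46\right) \left(-4\right) = \left(-4 + 46\right) \left(-4\right) = 42 \left(-4\right) = -168$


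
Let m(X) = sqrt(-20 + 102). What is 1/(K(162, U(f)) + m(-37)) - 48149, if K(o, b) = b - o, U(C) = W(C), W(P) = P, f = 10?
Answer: -554243215/11511 - sqrt(82)/23022 ≈ -48149.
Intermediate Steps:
m(X) = sqrt(82)
U(C) = C
1/(K(162, U(f)) + m(-37)) - 48149 = 1/((10 - 1*162) + sqrt(82)) - 48149 = 1/((10 - 162) + sqrt(82)) - 48149 = 1/(-152 + sqrt(82)) - 48149 = -48149 + 1/(-152 + sqrt(82))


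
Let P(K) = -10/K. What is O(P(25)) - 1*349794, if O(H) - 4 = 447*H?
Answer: -1749844/5 ≈ -3.4997e+5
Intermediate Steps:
O(H) = 4 + 447*H
O(P(25)) - 1*349794 = (4 + 447*(-10/25)) - 1*349794 = (4 + 447*(-10*1/25)) - 349794 = (4 + 447*(-⅖)) - 349794 = (4 - 894/5) - 349794 = -874/5 - 349794 = -1749844/5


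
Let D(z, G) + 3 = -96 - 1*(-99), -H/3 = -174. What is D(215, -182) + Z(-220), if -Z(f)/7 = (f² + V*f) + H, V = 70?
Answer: -234654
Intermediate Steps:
H = 522 (H = -3*(-174) = 522)
Z(f) = -3654 - 490*f - 7*f² (Z(f) = -7*((f² + 70*f) + 522) = -7*(522 + f² + 70*f) = -3654 - 490*f - 7*f²)
D(z, G) = 0 (D(z, G) = -3 + (-96 - 1*(-99)) = -3 + (-96 + 99) = -3 + 3 = 0)
D(215, -182) + Z(-220) = 0 + (-3654 - 490*(-220) - 7*(-220)²) = 0 + (-3654 + 107800 - 7*48400) = 0 + (-3654 + 107800 - 338800) = 0 - 234654 = -234654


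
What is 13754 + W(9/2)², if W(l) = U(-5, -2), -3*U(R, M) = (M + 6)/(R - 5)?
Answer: 3094654/225 ≈ 13754.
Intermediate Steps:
U(R, M) = -(6 + M)/(3*(-5 + R)) (U(R, M) = -(M + 6)/(3*(R - 5)) = -(6 + M)/(3*(-5 + R)))
W(l) = 2/15 (W(l) = (-6 - 1*(-2))/(3*(-5 - 5)) = (⅓)*(-6 + 2)/(-10) = (⅓)*(-⅒)*(-4) = 2/15)
13754 + W(9/2)² = 13754 + (2/15)² = 13754 + 4/225 = 3094654/225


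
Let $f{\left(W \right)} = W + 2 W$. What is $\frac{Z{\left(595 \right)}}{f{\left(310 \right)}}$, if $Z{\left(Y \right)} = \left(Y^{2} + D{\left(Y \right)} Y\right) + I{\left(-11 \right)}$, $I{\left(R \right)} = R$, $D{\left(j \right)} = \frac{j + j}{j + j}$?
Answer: $\frac{3813}{10} \approx 381.3$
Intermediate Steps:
$D{\left(j \right)} = 1$ ($D{\left(j \right)} = \frac{2 j}{2 j} = 2 j \frac{1}{2 j} = 1$)
$f{\left(W \right)} = 3 W$
$Z{\left(Y \right)} = -11 + Y + Y^{2}$ ($Z{\left(Y \right)} = \left(Y^{2} + 1 Y\right) - 11 = \left(Y^{2} + Y\right) - 11 = \left(Y + Y^{2}\right) - 11 = -11 + Y + Y^{2}$)
$\frac{Z{\left(595 \right)}}{f{\left(310 \right)}} = \frac{-11 + 595 + 595^{2}}{3 \cdot 310} = \frac{-11 + 595 + 354025}{930} = 354609 \cdot \frac{1}{930} = \frac{3813}{10}$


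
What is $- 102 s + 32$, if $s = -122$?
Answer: $12476$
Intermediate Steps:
$- 102 s + 32 = \left(-102\right) \left(-122\right) + 32 = 12444 + 32 = 12476$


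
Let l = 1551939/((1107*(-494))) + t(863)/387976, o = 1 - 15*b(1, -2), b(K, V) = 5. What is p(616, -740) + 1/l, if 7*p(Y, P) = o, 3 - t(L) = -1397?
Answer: -100844377832/9231242083 ≈ -10.924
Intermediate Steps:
t(L) = 1400 (t(L) = 3 - 1*(-1397) = 3 + 1397 = 1400)
o = -74 (o = 1 - 15*5 = 1 - 75 = -74)
p(Y, P) = -74/7 (p(Y, P) = (⅐)*(-74) = -74/7)
l = -1318748869/465280218 (l = 1551939/((1107*(-494))) + 1400/387976 = 1551939/(-546858) + 1400*(1/387976) = 1551939*(-1/546858) + 175/48497 = -27227/9594 + 175/48497 = -1318748869/465280218 ≈ -2.8343)
p(616, -740) + 1/l = -74/7 + 1/(-1318748869/465280218) = -74/7 - 465280218/1318748869 = -100844377832/9231242083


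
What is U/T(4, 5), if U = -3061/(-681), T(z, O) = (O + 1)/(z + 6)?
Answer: 15305/2043 ≈ 7.4914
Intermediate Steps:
T(z, O) = (1 + O)/(6 + z)
U = 3061/681 (U = -3061*(-1/681) = 3061/681 ≈ 4.4949)
U/T(4, 5) = 3061/(681*(((1 + 5)/(6 + 4)))) = 3061/(681*((6/10))) = 3061/(681*(((1/10)*6))) = 3061/(681*(3/5)) = (3061/681)*(5/3) = 15305/2043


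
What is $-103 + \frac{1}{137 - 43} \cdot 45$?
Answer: $- \frac{9637}{94} \approx -102.52$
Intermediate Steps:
$-103 + \frac{1}{137 - 43} \cdot 45 = -103 + \frac{1}{94} \cdot 45 = -103 + \frac{45}{94} = - \frac{9637}{94}$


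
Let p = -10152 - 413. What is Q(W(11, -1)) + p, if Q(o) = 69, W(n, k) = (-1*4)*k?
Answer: -10496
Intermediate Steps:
W(n, k) = -4*k
p = -10565
Q(W(11, -1)) + p = 69 - 10565 = -10496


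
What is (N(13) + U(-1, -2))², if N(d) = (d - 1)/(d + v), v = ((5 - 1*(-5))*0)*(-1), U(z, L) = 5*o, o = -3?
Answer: 33489/169 ≈ 198.16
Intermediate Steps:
U(z, L) = -15 (U(z, L) = 5*(-3) = -15)
v = 0 (v = ((5 + 5)*0)*(-1) = (10*0)*(-1) = 0*(-1) = 0)
N(d) = (-1 + d)/d (N(d) = (d - 1)/(d + 0) = (-1 + d)/d)
(N(13) + U(-1, -2))² = ((-1 + 13)/13 - 15)² = ((1/13)*12 - 15)² = (12/13 - 15)² = (-183/13)² = 33489/169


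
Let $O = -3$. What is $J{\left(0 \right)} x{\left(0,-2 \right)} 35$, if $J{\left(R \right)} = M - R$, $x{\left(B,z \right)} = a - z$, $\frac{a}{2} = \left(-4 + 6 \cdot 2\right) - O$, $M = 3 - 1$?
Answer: $1680$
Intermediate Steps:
$M = 2$
$a = 22$ ($a = 2 \left(\left(-4 + 6 \cdot 2\right) - -3\right) = 2 \left(\left(-4 + 12\right) + 3\right) = 2 \left(8 + 3\right) = 2 \cdot 11 = 22$)
$x{\left(B,z \right)} = 22 - z$
$J{\left(R \right)} = 2 - R$
$J{\left(0 \right)} x{\left(0,-2 \right)} 35 = \left(2 - 0\right) \left(22 - -2\right) 35 = \left(2 + 0\right) \left(22 + 2\right) 35 = 2 \cdot 24 \cdot 35 = 48 \cdot 35 = 1680$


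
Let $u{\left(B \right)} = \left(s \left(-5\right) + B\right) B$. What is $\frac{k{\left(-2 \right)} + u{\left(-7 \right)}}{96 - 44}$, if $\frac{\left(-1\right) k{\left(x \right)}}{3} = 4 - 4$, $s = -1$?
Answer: $\frac{7}{26} \approx 0.26923$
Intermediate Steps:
$k{\left(x \right)} = 0$ ($k{\left(x \right)} = - 3 \left(4 - 4\right) = \left(-3\right) 0 = 0$)
$u{\left(B \right)} = B \left(5 + B\right)$ ($u{\left(B \right)} = \left(\left(-1\right) \left(-5\right) + B\right) B = \left(5 + B\right) B = B \left(5 + B\right)$)
$\frac{k{\left(-2 \right)} + u{\left(-7 \right)}}{96 - 44} = \frac{0 - 7 \left(5 - 7\right)}{96 - 44} = \frac{0 - -14}{52} = \left(0 + 14\right) \frac{1}{52} = 14 \cdot \frac{1}{52} = \frac{7}{26}$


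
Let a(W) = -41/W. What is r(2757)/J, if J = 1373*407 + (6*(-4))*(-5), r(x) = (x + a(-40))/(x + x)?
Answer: 110321/123277821360 ≈ 8.9490e-7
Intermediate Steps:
r(x) = (41/40 + x)/(2*x) (r(x) = (x - 41/(-40))/(x + x) = (x - 41*(-1/40))/((2*x)) = (x + 41/40)*(1/(2*x)) = (41/40 + x)*(1/(2*x)) = (41/40 + x)/(2*x))
J = 558931 (J = 558811 - 24*(-5) = 558811 + 120 = 558931)
r(2757)/J = ((1/80)*(41 + 40*2757)/2757)/558931 = ((1/80)*(1/2757)*(41 + 110280))*(1/558931) = ((1/80)*(1/2757)*110321)*(1/558931) = (110321/220560)*(1/558931) = 110321/123277821360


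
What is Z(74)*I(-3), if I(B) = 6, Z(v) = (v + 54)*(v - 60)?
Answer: 10752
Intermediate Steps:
Z(v) = (-60 + v)*(54 + v) (Z(v) = (54 + v)*(-60 + v) = (-60 + v)*(54 + v))
Z(74)*I(-3) = (-3240 + 74² - 6*74)*6 = (-3240 + 5476 - 444)*6 = 1792*6 = 10752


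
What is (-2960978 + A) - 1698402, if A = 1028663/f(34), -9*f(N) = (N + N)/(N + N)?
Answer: -13917347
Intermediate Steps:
f(N) = -⅑ (f(N) = -(N + N)/(9*(N + N)) = -2*N/(9*(2*N)) = -2*N*1/(2*N)/9 = -⅑*1 = -⅑)
A = -9257967 (A = 1028663/(-⅑) = 1028663*(-9) = -9257967)
(-2960978 + A) - 1698402 = (-2960978 - 9257967) - 1698402 = -12218945 - 1698402 = -13917347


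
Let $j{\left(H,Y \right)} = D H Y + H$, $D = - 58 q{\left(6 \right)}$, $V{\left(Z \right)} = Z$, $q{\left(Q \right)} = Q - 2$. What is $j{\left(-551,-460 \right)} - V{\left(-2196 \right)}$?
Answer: $-58801075$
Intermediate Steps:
$q{\left(Q \right)} = -2 + Q$
$D = -232$ ($D = - 58 \left(-2 + 6\right) = \left(-58\right) 4 = -232$)
$j{\left(H,Y \right)} = H - 232 H Y$ ($j{\left(H,Y \right)} = - 232 H Y + H = H - 232 H Y$)
$j{\left(-551,-460 \right)} - V{\left(-2196 \right)} = - 551 \left(1 - -106720\right) - -2196 = - 551 \left(1 + 106720\right) + 2196 = \left(-551\right) 106721 + 2196 = -58803271 + 2196 = -58801075$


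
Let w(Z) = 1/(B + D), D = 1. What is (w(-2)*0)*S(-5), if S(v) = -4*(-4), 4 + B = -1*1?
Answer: 0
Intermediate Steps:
B = -5 (B = -4 - 1*1 = -4 - 1 = -5)
w(Z) = -¼ (w(Z) = 1/(-5 + 1) = 1/(-4) = -¼)
S(v) = 16
(w(-2)*0)*S(-5) = -¼*0*16 = 0*16 = 0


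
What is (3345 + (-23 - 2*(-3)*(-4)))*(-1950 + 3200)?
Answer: 4122500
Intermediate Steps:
(3345 + (-23 - 2*(-3)*(-4)))*(-1950 + 3200) = (3345 + (-23 + 6*(-4)))*1250 = (3345 + (-23 - 24))*1250 = (3345 - 47)*1250 = 3298*1250 = 4122500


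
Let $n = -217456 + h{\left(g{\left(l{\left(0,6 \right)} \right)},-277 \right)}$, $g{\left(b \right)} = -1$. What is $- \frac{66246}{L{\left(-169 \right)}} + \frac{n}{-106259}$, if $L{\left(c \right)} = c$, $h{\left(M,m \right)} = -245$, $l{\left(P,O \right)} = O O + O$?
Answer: $\frac{7076025183}{17957771} \approx 394.04$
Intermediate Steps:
$l{\left(P,O \right)} = O + O^{2}$ ($l{\left(P,O \right)} = O^{2} + O = O + O^{2}$)
$n = -217701$ ($n = -217456 - 245 = -217701$)
$- \frac{66246}{L{\left(-169 \right)}} + \frac{n}{-106259} = - \frac{66246}{-169} - \frac{217701}{-106259} = \left(-66246\right) \left(- \frac{1}{169}\right) - - \frac{217701}{106259} = \frac{66246}{169} + \frac{217701}{106259} = \frac{7076025183}{17957771}$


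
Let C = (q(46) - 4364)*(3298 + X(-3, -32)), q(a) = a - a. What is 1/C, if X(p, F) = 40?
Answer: -1/14567032 ≈ -6.8648e-8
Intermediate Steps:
q(a) = 0
C = -14567032 (C = (0 - 4364)*(3298 + 40) = -4364*3338 = -14567032)
1/C = 1/(-14567032) = -1/14567032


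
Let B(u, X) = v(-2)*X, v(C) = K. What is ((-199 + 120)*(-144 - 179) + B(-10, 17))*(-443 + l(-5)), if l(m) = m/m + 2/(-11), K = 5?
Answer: -124528128/11 ≈ -1.1321e+7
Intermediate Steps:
v(C) = 5
B(u, X) = 5*X
l(m) = 9/11 (l(m) = 1 + 2*(-1/11) = 1 - 2/11 = 9/11)
((-199 + 120)*(-144 - 179) + B(-10, 17))*(-443 + l(-5)) = ((-199 + 120)*(-144 - 179) + 5*17)*(-443 + 9/11) = (-79*(-323) + 85)*(-4864/11) = (25517 + 85)*(-4864/11) = 25602*(-4864/11) = -124528128/11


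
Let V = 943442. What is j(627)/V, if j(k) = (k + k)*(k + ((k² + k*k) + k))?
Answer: 493770024/471721 ≈ 1046.7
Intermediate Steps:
j(k) = 2*k*(2*k + 2*k²) (j(k) = (2*k)*(k + ((k² + k²) + k)) = (2*k)*(k + (2*k² + k)) = (2*k)*(k + (k + 2*k²)) = (2*k)*(2*k + 2*k²) = 2*k*(2*k + 2*k²))
j(627)/V = (4*627²*(1 + 627))/943442 = (4*393129*628)*(1/943442) = 987540048*(1/943442) = 493770024/471721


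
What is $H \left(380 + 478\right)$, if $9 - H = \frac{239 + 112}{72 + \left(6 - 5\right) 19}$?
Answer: $\frac{30888}{7} \approx 4412.6$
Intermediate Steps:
$H = \frac{36}{7}$ ($H = 9 - \frac{239 + 112}{72 + \left(6 - 5\right) 19} = 9 - \frac{351}{72 + 1 \cdot 19} = 9 - \frac{351}{72 + 19} = 9 - \frac{351}{91} = 9 - 351 \cdot \frac{1}{91} = 9 - \frac{27}{7} = \frac{36}{7} \approx 5.1429$)
$H \left(380 + 478\right) = \frac{36 \left(380 + 478\right)}{7} = \frac{36}{7} \cdot 858 = \frac{30888}{7}$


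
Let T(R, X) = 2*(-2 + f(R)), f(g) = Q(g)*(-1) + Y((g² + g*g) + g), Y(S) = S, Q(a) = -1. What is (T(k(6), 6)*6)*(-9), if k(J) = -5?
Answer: -4752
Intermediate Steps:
f(g) = 1 + g + 2*g² (f(g) = -1*(-1) + ((g² + g*g) + g) = 1 + ((g² + g²) + g) = 1 + (2*g² + g) = 1 + (g + 2*g²) = 1 + g + 2*g²)
T(R, X) = -2 + 2*R*(1 + 2*R) (T(R, X) = 2*(-2 + (1 + R*(1 + 2*R))) = 2*(-1 + R*(1 + 2*R)) = -2 + 2*R*(1 + 2*R))
(T(k(6), 6)*6)*(-9) = ((-2 + 2*(-5)*(1 + 2*(-5)))*6)*(-9) = ((-2 + 2*(-5)*(1 - 10))*6)*(-9) = ((-2 + 2*(-5)*(-9))*6)*(-9) = ((-2 + 90)*6)*(-9) = (88*6)*(-9) = 528*(-9) = -4752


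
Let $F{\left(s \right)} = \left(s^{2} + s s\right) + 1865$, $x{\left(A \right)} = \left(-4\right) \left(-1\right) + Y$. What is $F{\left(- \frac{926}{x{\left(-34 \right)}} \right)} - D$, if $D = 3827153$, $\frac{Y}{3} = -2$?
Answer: $-3396550$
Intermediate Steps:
$Y = -6$ ($Y = 3 \left(-2\right) = -6$)
$x{\left(A \right)} = -2$ ($x{\left(A \right)} = \left(-4\right) \left(-1\right) - 6 = 4 - 6 = -2$)
$F{\left(s \right)} = 1865 + 2 s^{2}$ ($F{\left(s \right)} = \left(s^{2} + s^{2}\right) + 1865 = 2 s^{2} + 1865 = 1865 + 2 s^{2}$)
$F{\left(- \frac{926}{x{\left(-34 \right)}} \right)} - D = \left(1865 + 2 \left(- \frac{926}{-2}\right)^{2}\right) - 3827153 = \left(1865 + 2 \left(\left(-926\right) \left(- \frac{1}{2}\right)\right)^{2}\right) - 3827153 = \left(1865 + 2 \cdot 463^{2}\right) - 3827153 = \left(1865 + 2 \cdot 214369\right) - 3827153 = \left(1865 + 428738\right) - 3827153 = 430603 - 3827153 = -3396550$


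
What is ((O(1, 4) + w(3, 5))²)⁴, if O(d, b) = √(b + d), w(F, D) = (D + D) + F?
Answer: (13 + √5)⁸ ≈ 2.9039e+9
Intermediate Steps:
w(F, D) = F + 2*D (w(F, D) = 2*D + F = F + 2*D)
((O(1, 4) + w(3, 5))²)⁴ = ((√(4 + 1) + (3 + 2*5))²)⁴ = ((√5 + (3 + 10))²)⁴ = ((√5 + 13)²)⁴ = ((13 + √5)²)⁴ = (13 + √5)⁸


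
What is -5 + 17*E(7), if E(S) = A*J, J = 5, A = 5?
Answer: 420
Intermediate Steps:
E(S) = 25 (E(S) = 5*5 = 25)
-5 + 17*E(7) = -5 + 17*25 = -5 + 425 = 420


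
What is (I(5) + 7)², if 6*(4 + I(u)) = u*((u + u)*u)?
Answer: 17956/9 ≈ 1995.1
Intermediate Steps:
I(u) = -4 + u³/3 (I(u) = -4 + (u*((u + u)*u))/6 = -4 + (u*((2*u)*u))/6 = -4 + (u*(2*u²))/6 = -4 + (2*u³)/6 = -4 + u³/3)
(I(5) + 7)² = ((-4 + (⅓)*5³) + 7)² = ((-4 + (⅓)*125) + 7)² = ((-4 + 125/3) + 7)² = (113/3 + 7)² = (134/3)² = 17956/9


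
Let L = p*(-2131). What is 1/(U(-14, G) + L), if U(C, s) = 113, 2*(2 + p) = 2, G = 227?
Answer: 1/2244 ≈ 0.00044563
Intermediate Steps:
p = -1 (p = -2 + (½)*2 = -2 + 1 = -1)
L = 2131 (L = -1*(-2131) = 2131)
1/(U(-14, G) + L) = 1/(113 + 2131) = 1/2244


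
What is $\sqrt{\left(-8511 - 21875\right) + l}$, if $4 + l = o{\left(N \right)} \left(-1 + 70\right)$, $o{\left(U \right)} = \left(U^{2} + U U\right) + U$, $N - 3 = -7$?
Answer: $3 i \sqrt{3162} \approx 168.7 i$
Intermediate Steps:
$N = -4$ ($N = 3 - 7 = -4$)
$o{\left(U \right)} = U + 2 U^{2}$ ($o{\left(U \right)} = \left(U^{2} + U^{2}\right) + U = 2 U^{2} + U = U + 2 U^{2}$)
$l = 1928$ ($l = -4 + - 4 \left(1 + 2 \left(-4\right)\right) \left(-1 + 70\right) = -4 + - 4 \left(1 - 8\right) 69 = -4 + \left(-4\right) \left(-7\right) 69 = -4 + 28 \cdot 69 = -4 + 1932 = 1928$)
$\sqrt{\left(-8511 - 21875\right) + l} = \sqrt{\left(-8511 - 21875\right) + 1928} = \sqrt{-30386 + 1928} = \sqrt{-28458} = 3 i \sqrt{3162}$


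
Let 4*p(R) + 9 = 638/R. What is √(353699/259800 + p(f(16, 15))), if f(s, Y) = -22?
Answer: I*√5493213798/25980 ≈ 2.8528*I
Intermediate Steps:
p(R) = -9/4 + 319/(2*R) (p(R) = -9/4 + (638/R)/4 = -9/4 + 319/(2*R))
√(353699/259800 + p(f(16, 15))) = √(353699/259800 + (¼)*(638 - 9*(-22))/(-22)) = √(353699*(1/259800) + (¼)*(-1/22)*(638 + 198)) = √(353699/259800 + (¼)*(-1/22)*836) = √(353699/259800 - 19/2) = √(-2114401/259800) = I*√5493213798/25980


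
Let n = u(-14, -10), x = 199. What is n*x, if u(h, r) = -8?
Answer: -1592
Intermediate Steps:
n = -8
n*x = -8*199 = -1592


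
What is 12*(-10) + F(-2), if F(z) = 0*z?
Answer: -120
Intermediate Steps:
F(z) = 0
12*(-10) + F(-2) = 12*(-10) + 0 = -120 + 0 = -120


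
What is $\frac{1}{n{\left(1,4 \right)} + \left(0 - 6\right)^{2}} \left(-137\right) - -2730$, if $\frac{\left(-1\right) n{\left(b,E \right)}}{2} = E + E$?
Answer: $\frac{54463}{20} \approx 2723.1$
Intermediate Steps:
$n{\left(b,E \right)} = - 4 E$ ($n{\left(b,E \right)} = - 2 \left(E + E\right) = - 2 \cdot 2 E = - 4 E$)
$\frac{1}{n{\left(1,4 \right)} + \left(0 - 6\right)^{2}} \left(-137\right) - -2730 = \frac{1}{\left(-4\right) 4 + \left(0 - 6\right)^{2}} \left(-137\right) - -2730 = \frac{1}{-16 + \left(0 - 6\right)^{2}} \left(-137\right) + 2730 = \frac{1}{-16 + \left(-6\right)^{2}} \left(-137\right) + 2730 = \frac{1}{-16 + 36} \left(-137\right) + 2730 = \frac{1}{20} \left(-137\right) + 2730 = - \frac{137}{20} + 2730 = \frac{54463}{20}$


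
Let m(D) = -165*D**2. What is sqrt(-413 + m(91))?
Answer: I*sqrt(1366778) ≈ 1169.1*I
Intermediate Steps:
sqrt(-413 + m(91)) = sqrt(-413 - 165*91**2) = sqrt(-413 - 165*8281) = sqrt(-413 - 1366365) = sqrt(-1366778) = I*sqrt(1366778)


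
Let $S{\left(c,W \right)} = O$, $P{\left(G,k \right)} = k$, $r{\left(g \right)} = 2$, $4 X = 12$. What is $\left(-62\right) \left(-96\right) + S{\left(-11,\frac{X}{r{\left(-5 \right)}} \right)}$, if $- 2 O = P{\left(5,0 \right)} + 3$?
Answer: $\frac{11901}{2} \approx 5950.5$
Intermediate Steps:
$X = 3$ ($X = \frac{1}{4} \cdot 12 = 3$)
$O = - \frac{3}{2}$ ($O = - \frac{0 + 3}{2} = \left(- \frac{1}{2}\right) 3 = - \frac{3}{2} \approx -1.5$)
$S{\left(c,W \right)} = - \frac{3}{2}$
$\left(-62\right) \left(-96\right) + S{\left(-11,\frac{X}{r{\left(-5 \right)}} \right)} = \left(-62\right) \left(-96\right) - \frac{3}{2} = 5952 - \frac{3}{2} = \frac{11901}{2}$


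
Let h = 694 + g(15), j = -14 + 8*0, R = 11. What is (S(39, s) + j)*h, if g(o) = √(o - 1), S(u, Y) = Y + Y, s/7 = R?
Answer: 97160 + 140*√14 ≈ 97684.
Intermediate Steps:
s = 77 (s = 7*11 = 77)
S(u, Y) = 2*Y
g(o) = √(-1 + o)
j = -14 (j = -14 + 0 = -14)
h = 694 + √14 (h = 694 + √(-1 + 15) = 694 + √14 ≈ 697.74)
(S(39, s) + j)*h = (2*77 - 14)*(694 + √14) = (154 - 14)*(694 + √14) = 140*(694 + √14) = 97160 + 140*√14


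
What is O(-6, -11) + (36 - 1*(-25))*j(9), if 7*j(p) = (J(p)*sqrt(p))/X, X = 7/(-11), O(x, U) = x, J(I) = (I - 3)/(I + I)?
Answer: -965/49 ≈ -19.694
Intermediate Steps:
J(I) = (-3 + I)/(2*I) (J(I) = (-3 + I)/((2*I)) = (-3 + I)*(1/(2*I)) = (-3 + I)/(2*I))
X = -7/11 (X = 7*(-1/11) = -7/11 ≈ -0.63636)
j(p) = -11*(-3 + p)/(98*sqrt(p)) (j(p) = ((((-3 + p)/(2*p))*sqrt(p))/(-7/11))/7 = (((-3 + p)/(2*sqrt(p)))*(-11/7))/7 = (-11*(-3 + p)/(14*sqrt(p)))/7 = -11*(-3 + p)/(98*sqrt(p)))
O(-6, -11) + (36 - 1*(-25))*j(9) = -6 + (36 - 1*(-25))*(11*(3 - 1*9)/(98*sqrt(9))) = -6 + (36 + 25)*((11/98)*(1/3)*(3 - 9)) = -6 + 61*((11/98)*(1/3)*(-6)) = -6 + 61*(-11/49) = -6 - 671/49 = -965/49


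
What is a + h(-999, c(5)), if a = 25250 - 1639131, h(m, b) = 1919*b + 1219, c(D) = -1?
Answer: -1614581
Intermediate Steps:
h(m, b) = 1219 + 1919*b
a = -1613881
a + h(-999, c(5)) = -1613881 + (1219 + 1919*(-1)) = -1613881 + (1219 - 1919) = -1613881 - 700 = -1614581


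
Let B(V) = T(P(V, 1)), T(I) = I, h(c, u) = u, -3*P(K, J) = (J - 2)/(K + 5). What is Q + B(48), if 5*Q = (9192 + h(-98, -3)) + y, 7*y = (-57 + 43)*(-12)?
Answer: 1464872/795 ≈ 1842.6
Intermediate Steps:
P(K, J) = -(-2 + J)/(3*(5 + K)) (P(K, J) = -(J - 2)/(3*(K + 5)) = -(-2 + J)/(3*(5 + K)))
y = 24 (y = ((-57 + 43)*(-12))/7 = (-14*(-12))/7 = (⅐)*168 = 24)
B(V) = 1/(3*(5 + V)) (B(V) = (2 - 1*1)/(3*(5 + V)) = (2 - 1)/(3*(5 + V)) = (⅓)*1/(5 + V) = 1/(3*(5 + V)))
Q = 9213/5 (Q = ((9192 - 3) + 24)/5 = (9189 + 24)/5 = (⅕)*9213 = 9213/5 ≈ 1842.6)
Q + B(48) = 9213/5 + 1/(3*(5 + 48)) = 9213/5 + (⅓)/53 = 9213/5 + (⅓)*(1/53) = 9213/5 + 1/159 = 1464872/795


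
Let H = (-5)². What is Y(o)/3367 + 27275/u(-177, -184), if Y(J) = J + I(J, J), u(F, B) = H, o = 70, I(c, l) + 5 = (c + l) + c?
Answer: 3673672/3367 ≈ 1091.1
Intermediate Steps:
H = 25
I(c, l) = -5 + l + 2*c (I(c, l) = -5 + ((c + l) + c) = -5 + (l + 2*c) = -5 + l + 2*c)
u(F, B) = 25
Y(J) = -5 + 4*J (Y(J) = J + (-5 + J + 2*J) = J + (-5 + 3*J) = -5 + 4*J)
Y(o)/3367 + 27275/u(-177, -184) = (-5 + 4*70)/3367 + 27275/25 = (-5 + 280)*(1/3367) + 27275*(1/25) = 275*(1/3367) + 1091 = 275/3367 + 1091 = 3673672/3367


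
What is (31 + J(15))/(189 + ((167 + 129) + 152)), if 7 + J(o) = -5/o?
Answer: 71/1911 ≈ 0.037153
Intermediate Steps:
J(o) = -7 - 5/o
(31 + J(15))/(189 + ((167 + 129) + 152)) = (31 + (-7 - 5/15))/(189 + ((167 + 129) + 152)) = (31 + (-7 - 5*1/15))/(189 + (296 + 152)) = (31 + (-7 - ⅓))/(189 + 448) = (31 - 22/3)/637 = (71/3)*(1/637) = 71/1911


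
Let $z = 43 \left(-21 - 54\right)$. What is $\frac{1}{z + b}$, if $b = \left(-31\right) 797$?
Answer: $- \frac{1}{27932} \approx -3.5801 \cdot 10^{-5}$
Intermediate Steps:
$z = -3225$ ($z = 43 \left(-21 - 54\right) = 43 \left(-75\right) = -3225$)
$b = -24707$
$\frac{1}{z + b} = \frac{1}{-3225 - 24707} = \frac{1}{-27932} = - \frac{1}{27932}$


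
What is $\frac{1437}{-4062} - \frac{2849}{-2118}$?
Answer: $\frac{710756}{716943} \approx 0.99137$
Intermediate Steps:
$\frac{1437}{-4062} - \frac{2849}{-2118} = 1437 \left(- \frac{1}{4062}\right) - - \frac{2849}{2118} = - \frac{479}{1354} + \frac{2849}{2118} = \frac{710756}{716943}$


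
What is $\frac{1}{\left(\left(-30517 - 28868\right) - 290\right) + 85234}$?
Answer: $\frac{1}{25559} \approx 3.9125 \cdot 10^{-5}$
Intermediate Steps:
$\frac{1}{\left(\left(-30517 - 28868\right) - 290\right) + 85234} = \frac{1}{\left(-59385 - 290\right) + 85234} = \frac{1}{-59675 + 85234} = \frac{1}{25559}$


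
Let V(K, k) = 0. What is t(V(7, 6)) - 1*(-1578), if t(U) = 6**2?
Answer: 1614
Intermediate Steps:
t(U) = 36
t(V(7, 6)) - 1*(-1578) = 36 - 1*(-1578) = 36 + 1578 = 1614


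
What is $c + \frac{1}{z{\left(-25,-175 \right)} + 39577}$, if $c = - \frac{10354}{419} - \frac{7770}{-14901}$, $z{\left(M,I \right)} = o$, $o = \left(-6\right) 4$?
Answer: $- \frac{1991218869551}{82316635669} \approx -24.19$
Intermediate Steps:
$o = -24$
$z{\left(M,I \right)} = -24$
$c = - \frac{50343108}{2081173}$ ($c = \left(-10354\right) \frac{1}{419} - - \frac{2590}{4967} = - \frac{10354}{419} + \frac{2590}{4967} = - \frac{50343108}{2081173} \approx -24.19$)
$c + \frac{1}{z{\left(-25,-175 \right)} + 39577} = - \frac{50343108}{2081173} + \frac{1}{-24 + 39577} = - \frac{50343108}{2081173} + \frac{1}{39553} = - \frac{1991218869551}{82316635669}$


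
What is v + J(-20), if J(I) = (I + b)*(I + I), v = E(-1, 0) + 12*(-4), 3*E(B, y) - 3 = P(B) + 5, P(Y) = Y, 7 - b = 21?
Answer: 3943/3 ≈ 1314.3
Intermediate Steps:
b = -14 (b = 7 - 1*21 = 7 - 21 = -14)
E(B, y) = 8/3 + B/3 (E(B, y) = 1 + (B + 5)/3 = 1 + (5 + B)/3 = 1 + (5/3 + B/3) = 8/3 + B/3)
v = -137/3 (v = (8/3 + (⅓)*(-1)) + 12*(-4) = (8/3 - ⅓) - 48 = 7/3 - 48 = -137/3 ≈ -45.667)
J(I) = 2*I*(-14 + I) (J(I) = (I - 14)*(I + I) = (-14 + I)*(2*I) = 2*I*(-14 + I))
v + J(-20) = -137/3 + 2*(-20)*(-14 - 20) = -137/3 + 2*(-20)*(-34) = -137/3 + 1360 = 3943/3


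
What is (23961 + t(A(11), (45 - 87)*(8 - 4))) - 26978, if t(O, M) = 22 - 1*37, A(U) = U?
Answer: -3032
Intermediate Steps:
t(O, M) = -15 (t(O, M) = 22 - 37 = -15)
(23961 + t(A(11), (45 - 87)*(8 - 4))) - 26978 = (23961 - 15) - 26978 = 23946 - 26978 = -3032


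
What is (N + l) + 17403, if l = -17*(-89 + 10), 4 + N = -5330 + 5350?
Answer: 18762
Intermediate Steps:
N = 16 (N = -4 + (-5330 + 5350) = -4 + 20 = 16)
l = 1343 (l = -17*(-79) = 1343)
(N + l) + 17403 = (16 + 1343) + 17403 = 1359 + 17403 = 18762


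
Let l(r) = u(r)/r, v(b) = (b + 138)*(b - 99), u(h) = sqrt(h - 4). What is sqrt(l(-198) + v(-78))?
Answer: sqrt(-46260720 - 22*I*sqrt(202))/66 ≈ 0.00034827 - 103.05*I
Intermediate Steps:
u(h) = sqrt(-4 + h)
v(b) = (-99 + b)*(138 + b) (v(b) = (138 + b)*(-99 + b) = (-99 + b)*(138 + b))
l(r) = sqrt(-4 + r)/r
sqrt(l(-198) + v(-78)) = sqrt(sqrt(-4 - 198)/(-198) + (-13662 + (-78)**2 + 39*(-78))) = sqrt(-I*sqrt(202)/198 + (-13662 + 6084 - 3042)) = sqrt(-I*sqrt(202)/198 - 10620) = sqrt(-10620 - I*sqrt(202)/198)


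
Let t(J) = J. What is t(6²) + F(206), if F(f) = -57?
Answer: -21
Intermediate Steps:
t(6²) + F(206) = 6² - 57 = 36 - 57 = -21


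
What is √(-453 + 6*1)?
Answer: I*√447 ≈ 21.142*I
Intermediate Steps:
√(-453 + 6*1) = √(-453 + 6) = √(-447) = I*√447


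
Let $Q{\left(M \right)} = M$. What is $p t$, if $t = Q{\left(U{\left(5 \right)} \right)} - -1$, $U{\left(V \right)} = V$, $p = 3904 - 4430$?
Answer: $-3156$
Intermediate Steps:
$p = -526$
$t = 6$ ($t = 5 - -1 = 5 + 1 = 6$)
$p t = \left(-526\right) 6 = -3156$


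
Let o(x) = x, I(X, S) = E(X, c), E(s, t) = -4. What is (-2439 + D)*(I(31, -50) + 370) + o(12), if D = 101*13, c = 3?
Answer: -412104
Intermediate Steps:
D = 1313
I(X, S) = -4
(-2439 + D)*(I(31, -50) + 370) + o(12) = (-2439 + 1313)*(-4 + 370) + 12 = -1126*366 + 12 = -412116 + 12 = -412104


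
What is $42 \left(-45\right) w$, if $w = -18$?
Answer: $34020$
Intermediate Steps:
$42 \left(-45\right) w = 42 \left(-45\right) \left(-18\right) = \left(-1890\right) \left(-18\right) = 34020$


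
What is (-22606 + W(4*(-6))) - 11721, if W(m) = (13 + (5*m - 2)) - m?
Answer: -34412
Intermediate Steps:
W(m) = 11 + 4*m (W(m) = (13 + (-2 + 5*m)) - m = (11 + 5*m) - m = 11 + 4*m)
(-22606 + W(4*(-6))) - 11721 = (-22606 + (11 + 4*(4*(-6)))) - 11721 = (-22606 + (11 + 4*(-24))) - 11721 = (-22606 + (11 - 96)) - 11721 = (-22606 - 85) - 11721 = -22691 - 11721 = -34412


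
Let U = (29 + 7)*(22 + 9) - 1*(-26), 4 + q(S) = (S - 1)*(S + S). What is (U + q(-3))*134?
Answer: 155708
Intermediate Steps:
q(S) = -4 + 2*S*(-1 + S) (q(S) = -4 + (S - 1)*(S + S) = -4 + (-1 + S)*(2*S) = -4 + 2*S*(-1 + S))
U = 1142 (U = 36*31 + 26 = 1116 + 26 = 1142)
(U + q(-3))*134 = (1142 + (-4 - 2*(-3) + 2*(-3)²))*134 = (1142 + (-4 + 6 + 2*9))*134 = (1142 + (-4 + 6 + 18))*134 = (1142 + 20)*134 = 1162*134 = 155708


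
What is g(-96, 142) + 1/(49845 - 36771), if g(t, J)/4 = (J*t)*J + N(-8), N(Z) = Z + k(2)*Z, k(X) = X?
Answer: -101232923327/13074 ≈ -7.7431e+6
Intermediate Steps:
N(Z) = 3*Z (N(Z) = Z + 2*Z = 3*Z)
g(t, J) = -96 + 4*t*J**2 (g(t, J) = 4*((J*t)*J + 3*(-8)) = 4*(t*J**2 - 24) = 4*(-24 + t*J**2) = -96 + 4*t*J**2)
g(-96, 142) + 1/(49845 - 36771) = (-96 + 4*(-96)*142**2) + 1/(49845 - 36771) = (-96 + 4*(-96)*20164) + 1/13074 = (-96 - 7742976) + 1/13074 = -7743072 + 1/13074 = -101232923327/13074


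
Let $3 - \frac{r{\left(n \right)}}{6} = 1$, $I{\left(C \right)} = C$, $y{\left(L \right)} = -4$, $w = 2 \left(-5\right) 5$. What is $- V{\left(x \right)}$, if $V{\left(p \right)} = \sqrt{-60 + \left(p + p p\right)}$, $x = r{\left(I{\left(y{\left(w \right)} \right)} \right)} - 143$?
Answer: $- \sqrt{16970} \approx -130.27$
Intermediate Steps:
$w = -50$ ($w = \left(-10\right) 5 = -50$)
$r{\left(n \right)} = 12$ ($r{\left(n \right)} = 18 - 6 = 12$)
$x = -131$ ($x = 12 - 143 = -131$)
$V{\left(p \right)} = \sqrt{-60 + p + p^{2}}$ ($V{\left(p \right)} = \sqrt{-60 + \left(p + p^{2}\right)} = \sqrt{-60 + p + p^{2}}$)
$- V{\left(x \right)} = - \sqrt{-60 - 131 + \left(-131\right)^{2}} = - \sqrt{-60 - 131 + 17161} = - \sqrt{16970}$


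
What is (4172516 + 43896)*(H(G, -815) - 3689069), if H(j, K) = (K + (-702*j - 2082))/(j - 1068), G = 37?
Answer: -16036706747210416/1031 ≈ -1.5555e+13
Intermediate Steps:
H(j, K) = (-2082 + K - 702*j)/(-1068 + j) (H(j, K) = (K + (-2082 - 702*j))/(-1068 + j) = (-2082 + K - 702*j)/(-1068 + j))
(4172516 + 43896)*(H(G, -815) - 3689069) = (4172516 + 43896)*((-2082 - 815 - 702*37)/(-1068 + 37) - 3689069) = 4216412*((-2082 - 815 - 25974)/(-1031) - 3689069) = 4216412*(-1/1031*(-28871) - 3689069) = 4216412*(28871/1031 - 3689069) = 4216412*(-3803401268/1031) = -16036706747210416/1031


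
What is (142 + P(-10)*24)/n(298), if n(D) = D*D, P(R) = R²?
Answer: 1271/44402 ≈ 0.028625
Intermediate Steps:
n(D) = D²
(142 + P(-10)*24)/n(298) = (142 + (-10)²*24)/(298²) = (142 + 100*24)/88804 = (142 + 2400)*(1/88804) = 2542*(1/88804) = 1271/44402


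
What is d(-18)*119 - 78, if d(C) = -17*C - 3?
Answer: 35979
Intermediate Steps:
d(C) = -3 - 17*C
d(-18)*119 - 78 = (-3 - 17*(-18))*119 - 78 = (-3 + 306)*119 - 78 = 303*119 - 78 = 36057 - 78 = 35979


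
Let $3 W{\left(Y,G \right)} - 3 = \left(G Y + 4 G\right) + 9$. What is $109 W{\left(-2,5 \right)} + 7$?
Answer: $\frac{2419}{3} \approx 806.33$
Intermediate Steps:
$W{\left(Y,G \right)} = 4 + \frac{4 G}{3} + \frac{G Y}{3}$ ($W{\left(Y,G \right)} = 1 + \frac{\left(G Y + 4 G\right) + 9}{3} = 1 + \frac{\left(4 G + G Y\right) + 9}{3} = 1 + \frac{9 + 4 G + G Y}{3} = 1 + \left(3 + \frac{4 G}{3} + \frac{G Y}{3}\right) = 4 + \frac{4 G}{3} + \frac{G Y}{3}$)
$109 W{\left(-2,5 \right)} + 7 = 109 \left(4 + \frac{4}{3} \cdot 5 + \frac{1}{3} \cdot 5 \left(-2\right)\right) + 7 = 109 \left(4 + \frac{20}{3} - \frac{10}{3}\right) + 7 = 109 \cdot \frac{22}{3} + 7 = \frac{2398}{3} + 7 = \frac{2419}{3}$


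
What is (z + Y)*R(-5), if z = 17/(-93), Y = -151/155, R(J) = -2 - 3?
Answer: 538/93 ≈ 5.7849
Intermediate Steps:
R(J) = -5
Y = -151/155 (Y = -151*1/155 = -151/155 ≈ -0.97419)
z = -17/93 (z = 17*(-1/93) = -17/93 ≈ -0.18280)
(z + Y)*R(-5) = (-17/93 - 151/155)*(-5) = -538/465*(-5) = 538/93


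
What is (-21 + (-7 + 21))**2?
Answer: 49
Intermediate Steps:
(-21 + (-7 + 21))**2 = (-21 + 14)**2 = (-7)**2 = 49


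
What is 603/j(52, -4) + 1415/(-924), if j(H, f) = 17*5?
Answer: 436897/78540 ≈ 5.5627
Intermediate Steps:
j(H, f) = 85
603/j(52, -4) + 1415/(-924) = 603/85 + 1415/(-924) = 603*(1/85) + 1415*(-1/924) = 603/85 - 1415/924 = 436897/78540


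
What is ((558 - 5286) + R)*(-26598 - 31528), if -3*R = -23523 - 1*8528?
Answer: -1038537242/3 ≈ -3.4618e+8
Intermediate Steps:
R = 32051/3 (R = -(-23523 - 1*8528)/3 = -(-23523 - 8528)/3 = -1/3*(-32051) = 32051/3 ≈ 10684.)
((558 - 5286) + R)*(-26598 - 31528) = ((558 - 5286) + 32051/3)*(-26598 - 31528) = (-4728 + 32051/3)*(-58126) = (17867/3)*(-58126) = -1038537242/3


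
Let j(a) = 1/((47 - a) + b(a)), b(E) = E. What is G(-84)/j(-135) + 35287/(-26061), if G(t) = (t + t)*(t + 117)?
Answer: -970099705/3723 ≈ -2.6057e+5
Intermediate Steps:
j(a) = 1/47 (j(a) = 1/((47 - a) + a) = 1/47)
G(t) = 2*t*(117 + t) (G(t) = (2*t)*(117 + t) = 2*t*(117 + t))
G(-84)/j(-135) + 35287/(-26061) = (2*(-84)*(117 - 84))/(1/47) + 35287/(-26061) = (2*(-84)*33)*47 + 35287*(-1/26061) = -5544*47 - 5041/3723 = -260568 - 5041/3723 = -970099705/3723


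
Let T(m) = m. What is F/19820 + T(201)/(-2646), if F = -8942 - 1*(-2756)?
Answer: -847999/2185155 ≈ -0.38807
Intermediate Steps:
F = -6186 (F = -8942 + 2756 = -6186)
F/19820 + T(201)/(-2646) = -6186/19820 + 201/(-2646) = -6186*1/19820 + 201*(-1/2646) = -3093/9910 - 67/882 = -847999/2185155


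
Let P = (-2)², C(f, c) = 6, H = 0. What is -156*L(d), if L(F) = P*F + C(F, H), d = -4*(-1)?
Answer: -3432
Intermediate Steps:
d = 4
P = 4
L(F) = 6 + 4*F (L(F) = 4*F + 6 = 6 + 4*F)
-156*L(d) = -156*(6 + 4*4) = -156*(6 + 16) = -156*22 = -3432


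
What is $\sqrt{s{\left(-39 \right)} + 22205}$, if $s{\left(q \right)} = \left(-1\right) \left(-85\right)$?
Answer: $\sqrt{22290} \approx 149.3$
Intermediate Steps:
$s{\left(q \right)} = 85$
$\sqrt{s{\left(-39 \right)} + 22205} = \sqrt{85 + 22205} = \sqrt{22290}$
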